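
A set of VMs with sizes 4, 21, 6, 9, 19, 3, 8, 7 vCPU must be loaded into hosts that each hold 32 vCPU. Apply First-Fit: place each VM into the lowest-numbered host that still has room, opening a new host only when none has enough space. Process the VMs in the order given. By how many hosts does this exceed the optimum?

0

First-Fit: [4,21,6] [9,19,3] [8,7] → 3 hosts.
Total size 77 vCPU; any packing needs at least ⌈77/32⌉ = 3 hosts.
So 3 is already optimal.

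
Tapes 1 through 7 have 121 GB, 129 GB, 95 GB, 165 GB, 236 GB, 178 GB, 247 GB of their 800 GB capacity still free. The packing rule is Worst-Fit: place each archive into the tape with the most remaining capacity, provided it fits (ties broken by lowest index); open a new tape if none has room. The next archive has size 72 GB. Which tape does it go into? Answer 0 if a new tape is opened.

Tapes with room: tape 1 (121 GB), tape 2 (129 GB), tape 3 (95 GB), tape 4 (165 GB), tape 5 (236 GB), tape 6 (178 GB), tape 7 (247 GB).
Most room is tape 7 with 247 GB free.

7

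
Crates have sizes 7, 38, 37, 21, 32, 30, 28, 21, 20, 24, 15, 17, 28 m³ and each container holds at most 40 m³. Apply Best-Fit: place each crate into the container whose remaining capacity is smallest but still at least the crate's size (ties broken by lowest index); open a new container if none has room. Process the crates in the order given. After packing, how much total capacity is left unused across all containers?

Put 7 m³ in container 1; 33 m³ remain.
Put 38 m³ in container 2; 2 m³ remain.
Put 37 m³ in container 3; 3 m³ remain.
Put 21 m³ in container 1; 12 m³ remain.
Put 32 m³ in container 4; 8 m³ remain.
Put 30 m³ in container 5; 10 m³ remain.
Put 28 m³ in container 6; 12 m³ remain.
Put 21 m³ in container 7; 19 m³ remain.
Put 20 m³ in container 8; 20 m³ remain.
Put 24 m³ in container 9; 16 m³ remain.
Put 15 m³ in container 9; 1 m³ remain.
Put 17 m³ in container 7; 2 m³ remain.
Put 28 m³ in container 10; 12 m³ remain.
10 containers × 40 m³ = 400 m³; used 318 m³; unused 82 m³.

82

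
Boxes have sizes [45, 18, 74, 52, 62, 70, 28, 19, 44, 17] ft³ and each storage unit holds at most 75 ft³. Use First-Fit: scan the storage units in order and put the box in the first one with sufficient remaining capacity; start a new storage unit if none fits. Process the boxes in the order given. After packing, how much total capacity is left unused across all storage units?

96

45 ft³ → storage unit 1 (remaining 30 ft³)
18 ft³ → storage unit 1 (remaining 12 ft³)
74 ft³ → storage unit 2 (remaining 1 ft³)
52 ft³ → storage unit 3 (remaining 23 ft³)
62 ft³ → storage unit 4 (remaining 13 ft³)
70 ft³ → storage unit 5 (remaining 5 ft³)
28 ft³ → storage unit 6 (remaining 47 ft³)
19 ft³ → storage unit 3 (remaining 4 ft³)
44 ft³ → storage unit 6 (remaining 3 ft³)
17 ft³ → storage unit 7 (remaining 58 ft³)
7 storage units × 75 ft³ = 525 ft³; used 429 ft³; unused 96 ft³.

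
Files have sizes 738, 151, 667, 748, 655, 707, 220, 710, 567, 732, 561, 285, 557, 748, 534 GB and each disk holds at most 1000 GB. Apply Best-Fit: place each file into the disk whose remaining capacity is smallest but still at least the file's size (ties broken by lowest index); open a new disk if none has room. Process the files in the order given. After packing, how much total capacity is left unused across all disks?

3420

Put 738 GB in disk 1; 262 GB remain.
Put 151 GB in disk 1; 111 GB remain.
Put 667 GB in disk 2; 333 GB remain.
Put 748 GB in disk 3; 252 GB remain.
Put 655 GB in disk 4; 345 GB remain.
Put 707 GB in disk 5; 293 GB remain.
Put 220 GB in disk 3; 32 GB remain.
Put 710 GB in disk 6; 290 GB remain.
Put 567 GB in disk 7; 433 GB remain.
Put 732 GB in disk 8; 268 GB remain.
Put 561 GB in disk 9; 439 GB remain.
Put 285 GB in disk 6; 5 GB remain.
Put 557 GB in disk 10; 443 GB remain.
Put 748 GB in disk 11; 252 GB remain.
Put 534 GB in disk 12; 466 GB remain.
12 disks × 1000 GB = 12000 GB; used 8580 GB; unused 3420 GB.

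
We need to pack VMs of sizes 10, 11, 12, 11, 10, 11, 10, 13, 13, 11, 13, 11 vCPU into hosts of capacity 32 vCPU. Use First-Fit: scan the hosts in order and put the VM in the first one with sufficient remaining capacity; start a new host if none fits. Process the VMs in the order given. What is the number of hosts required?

5 hosts

Put 10 vCPU in host 1; 22 vCPU remain.
Put 11 vCPU in host 1; 11 vCPU remain.
Put 12 vCPU in host 2; 20 vCPU remain.
Put 11 vCPU in host 1; 0 vCPU remain.
Put 10 vCPU in host 2; 10 vCPU remain.
Put 11 vCPU in host 3; 21 vCPU remain.
Put 10 vCPU in host 2; 0 vCPU remain.
Put 13 vCPU in host 3; 8 vCPU remain.
Put 13 vCPU in host 4; 19 vCPU remain.
Put 11 vCPU in host 4; 8 vCPU remain.
Put 13 vCPU in host 5; 19 vCPU remain.
Put 11 vCPU in host 5; 8 vCPU remain.
Final hosts: [10,11,11] [12,10,10] [11,13] [13,11] [13,11].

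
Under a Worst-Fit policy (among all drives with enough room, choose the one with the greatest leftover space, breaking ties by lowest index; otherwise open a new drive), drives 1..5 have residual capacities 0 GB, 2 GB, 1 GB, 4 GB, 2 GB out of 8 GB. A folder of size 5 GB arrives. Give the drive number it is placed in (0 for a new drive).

0

No drive has ≥ 5 GB free, so a new drive is opened.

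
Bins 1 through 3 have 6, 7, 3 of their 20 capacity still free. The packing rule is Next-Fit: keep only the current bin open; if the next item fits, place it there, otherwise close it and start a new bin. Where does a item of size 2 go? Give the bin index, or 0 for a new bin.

Next-Fit only looks at bin 3, which has 3 free.
2 fits there.

3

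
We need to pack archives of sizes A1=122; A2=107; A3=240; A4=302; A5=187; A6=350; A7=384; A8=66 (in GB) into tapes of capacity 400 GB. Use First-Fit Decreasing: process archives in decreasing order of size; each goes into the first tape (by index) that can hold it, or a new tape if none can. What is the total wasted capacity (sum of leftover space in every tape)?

242

Sorted descending: 384, 350, 302, 240, 187, 122, 107, 66.
tape 1: place 384 GB, 16 GB left
tape 2: place 350 GB, 50 GB left
tape 3: place 302 GB, 98 GB left
tape 4: place 240 GB, 160 GB left
tape 5: place 187 GB, 213 GB left
tape 4: place 122 GB, 38 GB left
tape 5: place 107 GB, 106 GB left
tape 3: place 66 GB, 32 GB left
5 tapes × 400 GB = 2000 GB; used 1758 GB; unused 242 GB.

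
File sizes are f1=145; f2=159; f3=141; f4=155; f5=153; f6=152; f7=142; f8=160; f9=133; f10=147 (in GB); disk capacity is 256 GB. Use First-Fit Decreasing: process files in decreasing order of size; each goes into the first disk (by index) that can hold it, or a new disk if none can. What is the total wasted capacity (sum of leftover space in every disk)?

Sorted descending: 160, 159, 155, 153, 152, 147, 145, 142, 141, 133.
160 GB → disk 1 (remaining 96 GB)
159 GB → disk 2 (remaining 97 GB)
155 GB → disk 3 (remaining 101 GB)
153 GB → disk 4 (remaining 103 GB)
152 GB → disk 5 (remaining 104 GB)
147 GB → disk 6 (remaining 109 GB)
145 GB → disk 7 (remaining 111 GB)
142 GB → disk 8 (remaining 114 GB)
141 GB → disk 9 (remaining 115 GB)
133 GB → disk 10 (remaining 123 GB)
10 disks × 256 GB = 2560 GB; used 1487 GB; unused 1073 GB.

1073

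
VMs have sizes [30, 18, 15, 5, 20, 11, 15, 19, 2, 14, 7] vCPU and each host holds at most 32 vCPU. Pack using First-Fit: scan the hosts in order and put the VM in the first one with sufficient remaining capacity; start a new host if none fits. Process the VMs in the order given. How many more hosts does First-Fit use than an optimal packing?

First-Fit: [30,2] [18,5,7] [15,11] [20] [15,14] [19] → 6 hosts.
Total size 156 vCPU; any packing needs at least ⌈156/32⌉ = 5 hosts.
An optimal packing achieves that bound: [30,2] [20,11] [19,7,5] [18,14] [15,15] → 5 hosts.
Excess: 6 − 5 = 1.

1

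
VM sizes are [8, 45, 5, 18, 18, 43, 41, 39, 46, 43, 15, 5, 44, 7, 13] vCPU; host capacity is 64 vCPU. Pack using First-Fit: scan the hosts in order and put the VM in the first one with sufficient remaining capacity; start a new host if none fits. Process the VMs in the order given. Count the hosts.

host 1: place 8 vCPU, 56 vCPU left
host 1: place 45 vCPU, 11 vCPU left
host 1: place 5 vCPU, 6 vCPU left
host 2: place 18 vCPU, 46 vCPU left
host 2: place 18 vCPU, 28 vCPU left
host 3: place 43 vCPU, 21 vCPU left
host 4: place 41 vCPU, 23 vCPU left
host 5: place 39 vCPU, 25 vCPU left
host 6: place 46 vCPU, 18 vCPU left
host 7: place 43 vCPU, 21 vCPU left
host 2: place 15 vCPU, 13 vCPU left
host 1: place 5 vCPU, 1 vCPU left
host 8: place 44 vCPU, 20 vCPU left
host 2: place 7 vCPU, 6 vCPU left
host 3: place 13 vCPU, 8 vCPU left

8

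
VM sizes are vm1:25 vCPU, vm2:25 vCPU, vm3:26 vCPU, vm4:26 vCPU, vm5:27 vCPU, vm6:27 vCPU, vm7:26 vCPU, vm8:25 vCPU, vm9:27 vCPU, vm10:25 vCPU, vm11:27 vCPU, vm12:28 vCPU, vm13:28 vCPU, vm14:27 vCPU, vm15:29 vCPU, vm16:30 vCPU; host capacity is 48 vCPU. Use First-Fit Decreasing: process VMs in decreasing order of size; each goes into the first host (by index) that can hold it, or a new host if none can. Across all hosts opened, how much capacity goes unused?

340

Sorted descending: 30, 29, 28, 28, 27, 27, 27, 27, 27, 26, 26, 26, 25, 25, 25, 25.
Put 30 vCPU in host 1; 18 vCPU remain.
Put 29 vCPU in host 2; 19 vCPU remain.
Put 28 vCPU in host 3; 20 vCPU remain.
Put 28 vCPU in host 4; 20 vCPU remain.
Put 27 vCPU in host 5; 21 vCPU remain.
Put 27 vCPU in host 6; 21 vCPU remain.
Put 27 vCPU in host 7; 21 vCPU remain.
Put 27 vCPU in host 8; 21 vCPU remain.
Put 27 vCPU in host 9; 21 vCPU remain.
Put 26 vCPU in host 10; 22 vCPU remain.
Put 26 vCPU in host 11; 22 vCPU remain.
Put 26 vCPU in host 12; 22 vCPU remain.
Put 25 vCPU in host 13; 23 vCPU remain.
Put 25 vCPU in host 14; 23 vCPU remain.
Put 25 vCPU in host 15; 23 vCPU remain.
Put 25 vCPU in host 16; 23 vCPU remain.
16 hosts × 48 vCPU = 768 vCPU; used 428 vCPU; unused 340 vCPU.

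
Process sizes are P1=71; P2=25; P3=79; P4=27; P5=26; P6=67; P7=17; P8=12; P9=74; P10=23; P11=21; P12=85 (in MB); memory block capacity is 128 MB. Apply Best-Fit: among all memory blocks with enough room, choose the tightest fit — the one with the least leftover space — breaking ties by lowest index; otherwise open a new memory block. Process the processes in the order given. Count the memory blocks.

5 memory blocks

P1 (71 MB) → memory block 1 (remaining 57 MB)
P2 (25 MB) → memory block 1 (remaining 32 MB)
P3 (79 MB) → memory block 2 (remaining 49 MB)
P4 (27 MB) → memory block 1 (remaining 5 MB)
P5 (26 MB) → memory block 2 (remaining 23 MB)
P6 (67 MB) → memory block 3 (remaining 61 MB)
P7 (17 MB) → memory block 2 (remaining 6 MB)
P8 (12 MB) → memory block 3 (remaining 49 MB)
P9 (74 MB) → memory block 4 (remaining 54 MB)
P10 (23 MB) → memory block 3 (remaining 26 MB)
P11 (21 MB) → memory block 3 (remaining 5 MB)
P12 (85 MB) → memory block 5 (remaining 43 MB)
Final memory blocks: [71,25,27] [79,26,17] [67,12,23,21] [74] [85].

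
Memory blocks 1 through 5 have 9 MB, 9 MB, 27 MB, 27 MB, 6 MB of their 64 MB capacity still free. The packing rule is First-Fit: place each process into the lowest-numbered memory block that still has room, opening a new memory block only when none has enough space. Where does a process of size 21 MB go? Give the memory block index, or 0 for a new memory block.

Memory blocks with room: memory block 3 (27 MB), memory block 4 (27 MB).
The first with room is memory block 3.

3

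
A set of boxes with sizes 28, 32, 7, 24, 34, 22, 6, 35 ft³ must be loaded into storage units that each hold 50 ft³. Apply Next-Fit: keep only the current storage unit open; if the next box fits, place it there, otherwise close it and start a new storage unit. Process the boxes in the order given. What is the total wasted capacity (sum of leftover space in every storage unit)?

112

storage unit 1: place 28 ft³, 22 ft³ left
storage unit 2: place 32 ft³, 18 ft³ left
storage unit 2: place 7 ft³, 11 ft³ left
storage unit 3: place 24 ft³, 26 ft³ left
storage unit 4: place 34 ft³, 16 ft³ left
storage unit 5: place 22 ft³, 28 ft³ left
storage unit 5: place 6 ft³, 22 ft³ left
storage unit 6: place 35 ft³, 15 ft³ left
6 storage units × 50 ft³ = 300 ft³; used 188 ft³; unused 112 ft³.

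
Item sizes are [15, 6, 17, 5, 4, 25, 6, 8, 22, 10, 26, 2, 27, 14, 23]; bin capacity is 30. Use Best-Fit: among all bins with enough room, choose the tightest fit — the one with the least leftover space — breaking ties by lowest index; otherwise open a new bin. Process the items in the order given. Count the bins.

8 bins

15 → bin 1 (remaining 15)
6 → bin 1 (remaining 9)
17 → bin 2 (remaining 13)
5 → bin 1 (remaining 4)
4 → bin 1 (remaining 0)
25 → bin 3 (remaining 5)
6 → bin 2 (remaining 7)
8 → bin 4 (remaining 22)
22 → bin 4 (remaining 0)
10 → bin 5 (remaining 20)
26 → bin 6 (remaining 4)
2 → bin 6 (remaining 2)
27 → bin 7 (remaining 3)
14 → bin 5 (remaining 6)
23 → bin 8 (remaining 7)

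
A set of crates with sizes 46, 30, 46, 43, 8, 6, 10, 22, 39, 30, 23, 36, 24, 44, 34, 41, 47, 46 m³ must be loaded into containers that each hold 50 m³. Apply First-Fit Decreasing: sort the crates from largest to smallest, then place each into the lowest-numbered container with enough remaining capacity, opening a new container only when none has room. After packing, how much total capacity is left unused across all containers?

125

Sorted descending: 47, 46, 46, 46, 44, 43, 41, 39, 36, 34, 30, 30, 24, 23, 22, 10, 8, 6.
container 1: place 47 m³, 3 m³ left
container 2: place 46 m³, 4 m³ left
container 3: place 46 m³, 4 m³ left
container 4: place 46 m³, 4 m³ left
container 5: place 44 m³, 6 m³ left
container 6: place 43 m³, 7 m³ left
container 7: place 41 m³, 9 m³ left
container 8: place 39 m³, 11 m³ left
container 9: place 36 m³, 14 m³ left
container 10: place 34 m³, 16 m³ left
container 11: place 30 m³, 20 m³ left
container 12: place 30 m³, 20 m³ left
container 13: place 24 m³, 26 m³ left
container 13: place 23 m³, 3 m³ left
container 14: place 22 m³, 28 m³ left
container 8: place 10 m³, 1 m³ left
container 7: place 8 m³, 1 m³ left
container 5: place 6 m³, 0 m³ left
14 containers × 50 m³ = 700 m³; used 575 m³; unused 125 m³.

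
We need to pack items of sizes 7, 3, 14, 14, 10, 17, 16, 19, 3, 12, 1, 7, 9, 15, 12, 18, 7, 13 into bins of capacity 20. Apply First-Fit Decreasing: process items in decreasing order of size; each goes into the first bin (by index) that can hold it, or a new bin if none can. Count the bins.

11 bins

Sorted descending: 19, 18, 17, 16, 15, 14, 14, 13, 12, 12, 10, 9, 7, 7, 7, 3, 3, 1.
bin 1: place 19, 1 left
bin 2: place 18, 2 left
bin 3: place 17, 3 left
bin 4: place 16, 4 left
bin 5: place 15, 5 left
bin 6: place 14, 6 left
bin 7: place 14, 6 left
bin 8: place 13, 7 left
bin 9: place 12, 8 left
bin 10: place 12, 8 left
bin 11: place 10, 10 left
bin 11: place 9, 1 left
bin 8: place 7, 0 left
bin 9: place 7, 1 left
bin 10: place 7, 1 left
bin 3: place 3, 0 left
bin 4: place 3, 1 left
bin 1: place 1, 0 left
Final bins: [19,1] [18] [17,3] [16,3] [15] [14] [14] [13,7] [12,7] [12,7] [10,9].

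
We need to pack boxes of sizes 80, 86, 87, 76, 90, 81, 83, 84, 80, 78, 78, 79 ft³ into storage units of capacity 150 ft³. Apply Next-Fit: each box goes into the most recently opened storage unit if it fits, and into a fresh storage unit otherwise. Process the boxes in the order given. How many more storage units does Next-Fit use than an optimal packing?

Next-Fit: [80] [86] [87] [76] [90] [81] [83] [84] [80] [78] [78] [79] → 12 storage units.
12 boxes exceed 75 ft³ (half the capacity), and no two of those can share a storage unit, so at least 12 storage units are needed.
So 12 is already optimal.

0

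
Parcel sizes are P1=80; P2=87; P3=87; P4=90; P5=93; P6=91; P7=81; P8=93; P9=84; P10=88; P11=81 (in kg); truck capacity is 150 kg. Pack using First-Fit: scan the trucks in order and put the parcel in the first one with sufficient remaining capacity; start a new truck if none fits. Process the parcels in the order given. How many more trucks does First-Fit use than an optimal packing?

First-Fit: [80] [87] [87] [90] [93] [91] [81] [93] [84] [88] [81] → 11 trucks.
11 parcels exceed 75 kg (half the capacity), and no two of those can share a truck, so at least 11 trucks are needed.
So 11 is already optimal.

0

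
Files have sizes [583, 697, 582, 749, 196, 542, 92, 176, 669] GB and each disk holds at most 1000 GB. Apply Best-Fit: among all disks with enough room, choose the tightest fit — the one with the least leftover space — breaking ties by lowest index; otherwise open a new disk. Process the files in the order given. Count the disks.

6

Put 583 GB in disk 1; 417 GB remain.
Put 697 GB in disk 2; 303 GB remain.
Put 582 GB in disk 3; 418 GB remain.
Put 749 GB in disk 4; 251 GB remain.
Put 196 GB in disk 4; 55 GB remain.
Put 542 GB in disk 5; 458 GB remain.
Put 92 GB in disk 2; 211 GB remain.
Put 176 GB in disk 2; 35 GB remain.
Put 669 GB in disk 6; 331 GB remain.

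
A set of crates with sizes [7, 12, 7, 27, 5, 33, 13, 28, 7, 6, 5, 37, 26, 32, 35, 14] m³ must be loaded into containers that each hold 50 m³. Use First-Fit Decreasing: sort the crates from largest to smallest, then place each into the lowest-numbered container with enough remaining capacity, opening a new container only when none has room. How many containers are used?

7

Sorted descending: 37, 35, 33, 32, 28, 27, 26, 14, 13, 12, 7, 7, 7, 6, 5, 5.
container 1: place 37 m³, 13 m³ left
container 2: place 35 m³, 15 m³ left
container 3: place 33 m³, 17 m³ left
container 4: place 32 m³, 18 m³ left
container 5: place 28 m³, 22 m³ left
container 6: place 27 m³, 23 m³ left
container 7: place 26 m³, 24 m³ left
container 2: place 14 m³, 1 m³ left
container 1: place 13 m³, 0 m³ left
container 3: place 12 m³, 5 m³ left
container 4: place 7 m³, 11 m³ left
container 4: place 7 m³, 4 m³ left
container 5: place 7 m³, 15 m³ left
container 5: place 6 m³, 9 m³ left
container 3: place 5 m³, 0 m³ left
container 5: place 5 m³, 4 m³ left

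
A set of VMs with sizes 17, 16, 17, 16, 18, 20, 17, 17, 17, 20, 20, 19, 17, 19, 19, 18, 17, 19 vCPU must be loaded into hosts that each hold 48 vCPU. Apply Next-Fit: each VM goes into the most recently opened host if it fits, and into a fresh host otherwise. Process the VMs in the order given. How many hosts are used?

9

17 vCPU → host 1 (remaining 31 vCPU)
16 vCPU → host 1 (remaining 15 vCPU)
17 vCPU → host 2 (remaining 31 vCPU)
16 vCPU → host 2 (remaining 15 vCPU)
18 vCPU → host 3 (remaining 30 vCPU)
20 vCPU → host 3 (remaining 10 vCPU)
17 vCPU → host 4 (remaining 31 vCPU)
17 vCPU → host 4 (remaining 14 vCPU)
17 vCPU → host 5 (remaining 31 vCPU)
20 vCPU → host 5 (remaining 11 vCPU)
20 vCPU → host 6 (remaining 28 vCPU)
19 vCPU → host 6 (remaining 9 vCPU)
17 vCPU → host 7 (remaining 31 vCPU)
19 vCPU → host 7 (remaining 12 vCPU)
19 vCPU → host 8 (remaining 29 vCPU)
18 vCPU → host 8 (remaining 11 vCPU)
17 vCPU → host 9 (remaining 31 vCPU)
19 vCPU → host 9 (remaining 12 vCPU)
Final hosts: [17,16] [17,16] [18,20] [17,17] [17,20] [20,19] [17,19] [19,18] [17,19].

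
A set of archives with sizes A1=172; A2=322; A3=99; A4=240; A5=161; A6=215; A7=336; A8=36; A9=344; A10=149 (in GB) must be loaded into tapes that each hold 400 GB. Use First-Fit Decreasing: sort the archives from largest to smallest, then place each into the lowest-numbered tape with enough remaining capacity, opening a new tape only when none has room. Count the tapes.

Sorted descending: 344, 336, 322, 240, 215, 172, 161, 149, 99, 36.
Put 344 GB in tape 1; 56 GB remain.
Put 336 GB in tape 2; 64 GB remain.
Put 322 GB in tape 3; 78 GB remain.
Put 240 GB in tape 4; 160 GB remain.
Put 215 GB in tape 5; 185 GB remain.
Put 172 GB in tape 5; 13 GB remain.
Put 161 GB in tape 6; 239 GB remain.
Put 149 GB in tape 4; 11 GB remain.
Put 99 GB in tape 6; 140 GB remain.
Put 36 GB in tape 1; 20 GB remain.
Final tapes: [344,36] [336] [322] [240,149] [215,172] [161,99].

6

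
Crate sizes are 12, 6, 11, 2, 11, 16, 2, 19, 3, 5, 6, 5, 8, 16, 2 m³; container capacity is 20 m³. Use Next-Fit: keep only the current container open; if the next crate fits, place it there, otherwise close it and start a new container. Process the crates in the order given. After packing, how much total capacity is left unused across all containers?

container 1: place 12 m³, 8 m³ left
container 1: place 6 m³, 2 m³ left
container 2: place 11 m³, 9 m³ left
container 2: place 2 m³, 7 m³ left
container 3: place 11 m³, 9 m³ left
container 4: place 16 m³, 4 m³ left
container 4: place 2 m³, 2 m³ left
container 5: place 19 m³, 1 m³ left
container 6: place 3 m³, 17 m³ left
container 6: place 5 m³, 12 m³ left
container 6: place 6 m³, 6 m³ left
container 6: place 5 m³, 1 m³ left
container 7: place 8 m³, 12 m³ left
container 8: place 16 m³, 4 m³ left
container 8: place 2 m³, 2 m³ left
8 containers × 20 m³ = 160 m³; used 124 m³; unused 36 m³.

36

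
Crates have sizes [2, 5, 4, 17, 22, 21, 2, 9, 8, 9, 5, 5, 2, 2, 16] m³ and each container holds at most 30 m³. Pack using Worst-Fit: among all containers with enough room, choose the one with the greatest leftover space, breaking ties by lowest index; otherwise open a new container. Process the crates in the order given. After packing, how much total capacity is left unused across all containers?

21

2 m³ → container 1 (remaining 28 m³)
5 m³ → container 1 (remaining 23 m³)
4 m³ → container 1 (remaining 19 m³)
17 m³ → container 1 (remaining 2 m³)
22 m³ → container 2 (remaining 8 m³)
21 m³ → container 3 (remaining 9 m³)
2 m³ → container 3 (remaining 7 m³)
9 m³ → container 4 (remaining 21 m³)
8 m³ → container 4 (remaining 13 m³)
9 m³ → container 4 (remaining 4 m³)
5 m³ → container 2 (remaining 3 m³)
5 m³ → container 3 (remaining 2 m³)
2 m³ → container 4 (remaining 2 m³)
2 m³ → container 2 (remaining 1 m³)
16 m³ → container 5 (remaining 14 m³)
5 containers × 30 m³ = 150 m³; used 129 m³; unused 21 m³.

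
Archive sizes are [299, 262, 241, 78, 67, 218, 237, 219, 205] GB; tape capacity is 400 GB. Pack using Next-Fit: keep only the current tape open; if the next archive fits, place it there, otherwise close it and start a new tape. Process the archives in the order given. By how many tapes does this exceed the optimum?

Next-Fit: [299] [262] [241,78,67] [218] [237] [219] [205] → 7 tapes.
7 archives exceed 200 GB (half the capacity), and no two of those can share a tape, so at least 7 tapes are needed.
So 7 is already optimal.

0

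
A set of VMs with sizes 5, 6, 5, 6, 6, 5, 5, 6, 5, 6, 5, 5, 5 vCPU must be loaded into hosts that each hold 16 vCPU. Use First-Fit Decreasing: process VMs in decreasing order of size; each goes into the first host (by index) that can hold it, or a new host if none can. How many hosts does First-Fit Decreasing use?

5

Sorted descending: 6, 6, 6, 6, 6, 5, 5, 5, 5, 5, 5, 5, 5.
host 1: place 6 vCPU, 10 vCPU left
host 1: place 6 vCPU, 4 vCPU left
host 2: place 6 vCPU, 10 vCPU left
host 2: place 6 vCPU, 4 vCPU left
host 3: place 6 vCPU, 10 vCPU left
host 3: place 5 vCPU, 5 vCPU left
host 3: place 5 vCPU, 0 vCPU left
host 4: place 5 vCPU, 11 vCPU left
host 4: place 5 vCPU, 6 vCPU left
host 4: place 5 vCPU, 1 vCPU left
host 5: place 5 vCPU, 11 vCPU left
host 5: place 5 vCPU, 6 vCPU left
host 5: place 5 vCPU, 1 vCPU left
Final hosts: [6,6] [6,6] [6,5,5] [5,5,5] [5,5,5].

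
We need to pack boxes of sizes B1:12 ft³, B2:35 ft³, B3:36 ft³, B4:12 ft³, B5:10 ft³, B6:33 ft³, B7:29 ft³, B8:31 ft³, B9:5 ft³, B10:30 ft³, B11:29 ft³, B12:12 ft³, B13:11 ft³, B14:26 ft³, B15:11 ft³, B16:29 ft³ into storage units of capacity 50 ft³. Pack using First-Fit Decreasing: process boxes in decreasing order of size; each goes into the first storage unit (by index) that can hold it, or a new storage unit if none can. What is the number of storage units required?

9 storage units

Sorted descending: 36, 35, 33, 31, 30, 29, 29, 29, 26, 12, 12, 12, 11, 11, 10, 5.
Put 36 ft³ in storage unit 1; 14 ft³ remain.
Put 35 ft³ in storage unit 2; 15 ft³ remain.
Put 33 ft³ in storage unit 3; 17 ft³ remain.
Put 31 ft³ in storage unit 4; 19 ft³ remain.
Put 30 ft³ in storage unit 5; 20 ft³ remain.
Put 29 ft³ in storage unit 6; 21 ft³ remain.
Put 29 ft³ in storage unit 7; 21 ft³ remain.
Put 29 ft³ in storage unit 8; 21 ft³ remain.
Put 26 ft³ in storage unit 9; 24 ft³ remain.
Put 12 ft³ in storage unit 1; 2 ft³ remain.
Put 12 ft³ in storage unit 2; 3 ft³ remain.
Put 12 ft³ in storage unit 3; 5 ft³ remain.
Put 11 ft³ in storage unit 4; 8 ft³ remain.
Put 11 ft³ in storage unit 5; 9 ft³ remain.
Put 10 ft³ in storage unit 6; 11 ft³ remain.
Put 5 ft³ in storage unit 3; 0 ft³ remain.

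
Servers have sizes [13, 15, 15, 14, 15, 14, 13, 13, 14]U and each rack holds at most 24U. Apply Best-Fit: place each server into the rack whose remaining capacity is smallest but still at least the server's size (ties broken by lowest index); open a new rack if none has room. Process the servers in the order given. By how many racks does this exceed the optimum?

0

Best-Fit: [13] [15] [15] [14] [15] [14] [13] [13] [14] → 9 racks.
9 servers exceed 12U (half the capacity), and no two of those can share a rack, so at least 9 racks are needed.
So 9 is already optimal.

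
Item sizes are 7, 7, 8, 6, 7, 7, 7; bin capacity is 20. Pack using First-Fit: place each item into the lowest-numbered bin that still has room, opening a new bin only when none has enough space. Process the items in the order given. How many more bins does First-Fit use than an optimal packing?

0

First-Fit: [7,7,6] [8,7] [7,7] → 3 bins.
Total size 49; any packing needs at least ⌈49/20⌉ = 3 bins.
So 3 is already optimal.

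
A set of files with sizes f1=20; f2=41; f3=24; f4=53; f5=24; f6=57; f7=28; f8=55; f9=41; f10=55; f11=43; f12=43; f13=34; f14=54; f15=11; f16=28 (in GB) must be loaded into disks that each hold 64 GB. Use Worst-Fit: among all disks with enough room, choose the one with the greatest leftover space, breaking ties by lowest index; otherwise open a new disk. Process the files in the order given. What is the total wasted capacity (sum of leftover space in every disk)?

f1 (20 GB) → disk 1 (remaining 44 GB)
f2 (41 GB) → disk 1 (remaining 3 GB)
f3 (24 GB) → disk 2 (remaining 40 GB)
f4 (53 GB) → disk 3 (remaining 11 GB)
f5 (24 GB) → disk 2 (remaining 16 GB)
f6 (57 GB) → disk 4 (remaining 7 GB)
f7 (28 GB) → disk 5 (remaining 36 GB)
f8 (55 GB) → disk 6 (remaining 9 GB)
f9 (41 GB) → disk 7 (remaining 23 GB)
f10 (55 GB) → disk 8 (remaining 9 GB)
f11 (43 GB) → disk 9 (remaining 21 GB)
f12 (43 GB) → disk 10 (remaining 21 GB)
f13 (34 GB) → disk 5 (remaining 2 GB)
f14 (54 GB) → disk 11 (remaining 10 GB)
f15 (11 GB) → disk 7 (remaining 12 GB)
f16 (28 GB) → disk 12 (remaining 36 GB)
12 disks × 64 GB = 768 GB; used 611 GB; unused 157 GB.

157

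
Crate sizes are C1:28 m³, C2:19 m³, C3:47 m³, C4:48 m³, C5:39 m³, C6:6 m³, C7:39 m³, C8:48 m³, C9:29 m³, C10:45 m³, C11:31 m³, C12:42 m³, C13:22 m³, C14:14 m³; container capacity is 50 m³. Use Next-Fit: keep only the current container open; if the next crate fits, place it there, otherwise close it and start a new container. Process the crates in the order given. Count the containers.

11

container 1: place C1 (28 m³), 22 m³ left
container 1: place C2 (19 m³), 3 m³ left
container 2: place C3 (47 m³), 3 m³ left
container 3: place C4 (48 m³), 2 m³ left
container 4: place C5 (39 m³), 11 m³ left
container 4: place C6 (6 m³), 5 m³ left
container 5: place C7 (39 m³), 11 m³ left
container 6: place C8 (48 m³), 2 m³ left
container 7: place C9 (29 m³), 21 m³ left
container 8: place C10 (45 m³), 5 m³ left
container 9: place C11 (31 m³), 19 m³ left
container 10: place C12 (42 m³), 8 m³ left
container 11: place C13 (22 m³), 28 m³ left
container 11: place C14 (14 m³), 14 m³ left
Final containers: [28,19] [47] [48] [39,6] [39] [48] [29] [45] [31] [42] [22,14].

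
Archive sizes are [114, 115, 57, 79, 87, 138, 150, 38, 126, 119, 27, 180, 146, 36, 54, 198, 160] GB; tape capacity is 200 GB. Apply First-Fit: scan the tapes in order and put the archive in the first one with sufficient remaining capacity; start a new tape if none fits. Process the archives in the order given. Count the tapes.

114 GB → tape 1 (remaining 86 GB)
115 GB → tape 2 (remaining 85 GB)
57 GB → tape 1 (remaining 29 GB)
79 GB → tape 2 (remaining 6 GB)
87 GB → tape 3 (remaining 113 GB)
138 GB → tape 4 (remaining 62 GB)
150 GB → tape 5 (remaining 50 GB)
38 GB → tape 3 (remaining 75 GB)
126 GB → tape 6 (remaining 74 GB)
119 GB → tape 7 (remaining 81 GB)
27 GB → tape 1 (remaining 2 GB)
180 GB → tape 8 (remaining 20 GB)
146 GB → tape 9 (remaining 54 GB)
36 GB → tape 3 (remaining 39 GB)
54 GB → tape 4 (remaining 8 GB)
198 GB → tape 10 (remaining 2 GB)
160 GB → tape 11 (remaining 40 GB)

11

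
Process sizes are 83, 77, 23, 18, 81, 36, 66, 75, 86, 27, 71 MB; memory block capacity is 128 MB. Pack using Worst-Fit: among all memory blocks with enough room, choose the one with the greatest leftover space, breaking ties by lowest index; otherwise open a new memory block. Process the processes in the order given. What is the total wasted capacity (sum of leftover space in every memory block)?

253

memory block 1: place 83 MB, 45 MB left
memory block 2: place 77 MB, 51 MB left
memory block 2: place 23 MB, 28 MB left
memory block 1: place 18 MB, 27 MB left
memory block 3: place 81 MB, 47 MB left
memory block 3: place 36 MB, 11 MB left
memory block 4: place 66 MB, 62 MB left
memory block 5: place 75 MB, 53 MB left
memory block 6: place 86 MB, 42 MB left
memory block 4: place 27 MB, 35 MB left
memory block 7: place 71 MB, 57 MB left
7 memory blocks × 128 MB = 896 MB; used 643 MB; unused 253 MB.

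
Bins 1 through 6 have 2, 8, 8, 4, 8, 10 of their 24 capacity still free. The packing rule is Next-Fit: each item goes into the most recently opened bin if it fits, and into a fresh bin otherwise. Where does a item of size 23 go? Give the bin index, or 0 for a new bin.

Next-Fit only looks at bin 6, which has 10 free.
23 does not fit, so a new bin is opened.

0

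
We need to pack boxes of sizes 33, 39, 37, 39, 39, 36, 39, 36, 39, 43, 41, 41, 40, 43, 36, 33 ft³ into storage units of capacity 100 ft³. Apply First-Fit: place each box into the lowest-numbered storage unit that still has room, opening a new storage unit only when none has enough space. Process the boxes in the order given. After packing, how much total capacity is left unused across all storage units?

186

Put 33 ft³ in storage unit 1; 67 ft³ remain.
Put 39 ft³ in storage unit 1; 28 ft³ remain.
Put 37 ft³ in storage unit 2; 63 ft³ remain.
Put 39 ft³ in storage unit 2; 24 ft³ remain.
Put 39 ft³ in storage unit 3; 61 ft³ remain.
Put 36 ft³ in storage unit 3; 25 ft³ remain.
Put 39 ft³ in storage unit 4; 61 ft³ remain.
Put 36 ft³ in storage unit 4; 25 ft³ remain.
Put 39 ft³ in storage unit 5; 61 ft³ remain.
Put 43 ft³ in storage unit 5; 18 ft³ remain.
Put 41 ft³ in storage unit 6; 59 ft³ remain.
Put 41 ft³ in storage unit 6; 18 ft³ remain.
Put 40 ft³ in storage unit 7; 60 ft³ remain.
Put 43 ft³ in storage unit 7; 17 ft³ remain.
Put 36 ft³ in storage unit 8; 64 ft³ remain.
Put 33 ft³ in storage unit 8; 31 ft³ remain.
8 storage units × 100 ft³ = 800 ft³; used 614 ft³; unused 186 ft³.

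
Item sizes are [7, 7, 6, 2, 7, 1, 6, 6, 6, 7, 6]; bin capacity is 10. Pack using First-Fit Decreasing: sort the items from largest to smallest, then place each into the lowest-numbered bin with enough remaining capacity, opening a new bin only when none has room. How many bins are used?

9 bins

Sorted descending: 7, 7, 7, 7, 6, 6, 6, 6, 6, 2, 1.
bin 1: place 7, 3 left
bin 2: place 7, 3 left
bin 3: place 7, 3 left
bin 4: place 7, 3 left
bin 5: place 6, 4 left
bin 6: place 6, 4 left
bin 7: place 6, 4 left
bin 8: place 6, 4 left
bin 9: place 6, 4 left
bin 1: place 2, 1 left
bin 1: place 1, 0 left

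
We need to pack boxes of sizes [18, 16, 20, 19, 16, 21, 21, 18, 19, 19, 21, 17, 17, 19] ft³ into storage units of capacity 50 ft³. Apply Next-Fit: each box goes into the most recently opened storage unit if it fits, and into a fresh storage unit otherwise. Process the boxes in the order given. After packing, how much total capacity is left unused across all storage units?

89

Put 18 ft³ in storage unit 1; 32 ft³ remain.
Put 16 ft³ in storage unit 1; 16 ft³ remain.
Put 20 ft³ in storage unit 2; 30 ft³ remain.
Put 19 ft³ in storage unit 2; 11 ft³ remain.
Put 16 ft³ in storage unit 3; 34 ft³ remain.
Put 21 ft³ in storage unit 3; 13 ft³ remain.
Put 21 ft³ in storage unit 4; 29 ft³ remain.
Put 18 ft³ in storage unit 4; 11 ft³ remain.
Put 19 ft³ in storage unit 5; 31 ft³ remain.
Put 19 ft³ in storage unit 5; 12 ft³ remain.
Put 21 ft³ in storage unit 6; 29 ft³ remain.
Put 17 ft³ in storage unit 6; 12 ft³ remain.
Put 17 ft³ in storage unit 7; 33 ft³ remain.
Put 19 ft³ in storage unit 7; 14 ft³ remain.
7 storage units × 50 ft³ = 350 ft³; used 261 ft³; unused 89 ft³.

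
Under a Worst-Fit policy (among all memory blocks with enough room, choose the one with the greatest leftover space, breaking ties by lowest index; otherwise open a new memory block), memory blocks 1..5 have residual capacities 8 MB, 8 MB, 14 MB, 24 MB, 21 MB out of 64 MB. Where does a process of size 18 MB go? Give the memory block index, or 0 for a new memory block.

4

Memory blocks with room: memory block 4 (24 MB), memory block 5 (21 MB).
Most room is memory block 4 with 24 MB free.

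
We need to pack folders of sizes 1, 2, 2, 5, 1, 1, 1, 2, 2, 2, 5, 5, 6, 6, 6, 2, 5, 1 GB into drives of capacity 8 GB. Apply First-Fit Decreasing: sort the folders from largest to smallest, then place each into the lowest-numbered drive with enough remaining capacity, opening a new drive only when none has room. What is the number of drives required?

Sorted descending: 6, 6, 6, 5, 5, 5, 5, 2, 2, 2, 2, 2, 2, 1, 1, 1, 1, 1.
6 GB → drive 1 (remaining 2 GB)
6 GB → drive 2 (remaining 2 GB)
6 GB → drive 3 (remaining 2 GB)
5 GB → drive 4 (remaining 3 GB)
5 GB → drive 5 (remaining 3 GB)
5 GB → drive 6 (remaining 3 GB)
5 GB → drive 7 (remaining 3 GB)
2 GB → drive 1 (remaining 0 GB)
2 GB → drive 2 (remaining 0 GB)
2 GB → drive 3 (remaining 0 GB)
2 GB → drive 4 (remaining 1 GB)
2 GB → drive 5 (remaining 1 GB)
2 GB → drive 6 (remaining 1 GB)
1 GB → drive 4 (remaining 0 GB)
1 GB → drive 5 (remaining 0 GB)
1 GB → drive 6 (remaining 0 GB)
1 GB → drive 7 (remaining 2 GB)
1 GB → drive 7 (remaining 1 GB)
Final drives: [6,2] [6,2] [6,2] [5,2,1] [5,2,1] [5,2,1] [5,1,1].

7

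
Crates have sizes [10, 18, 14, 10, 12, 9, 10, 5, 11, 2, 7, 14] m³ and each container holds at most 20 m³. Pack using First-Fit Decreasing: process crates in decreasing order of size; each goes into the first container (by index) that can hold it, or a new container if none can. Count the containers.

7

Sorted descending: 18, 14, 14, 12, 11, 10, 10, 10, 9, 7, 5, 2.
Put 18 m³ in container 1; 2 m³ remain.
Put 14 m³ in container 2; 6 m³ remain.
Put 14 m³ in container 3; 6 m³ remain.
Put 12 m³ in container 4; 8 m³ remain.
Put 11 m³ in container 5; 9 m³ remain.
Put 10 m³ in container 6; 10 m³ remain.
Put 10 m³ in container 6; 0 m³ remain.
Put 10 m³ in container 7; 10 m³ remain.
Put 9 m³ in container 5; 0 m³ remain.
Put 7 m³ in container 4; 1 m³ remain.
Put 5 m³ in container 2; 1 m³ remain.
Put 2 m³ in container 1; 0 m³ remain.
Final containers: [18,2] [14,5] [14] [12,7] [11,9] [10,10] [10].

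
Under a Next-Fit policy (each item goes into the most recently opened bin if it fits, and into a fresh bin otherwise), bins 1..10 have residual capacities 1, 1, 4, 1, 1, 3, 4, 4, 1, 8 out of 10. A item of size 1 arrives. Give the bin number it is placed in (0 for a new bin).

Next-Fit only looks at bin 10, which has 8 free.
1 fits there.

10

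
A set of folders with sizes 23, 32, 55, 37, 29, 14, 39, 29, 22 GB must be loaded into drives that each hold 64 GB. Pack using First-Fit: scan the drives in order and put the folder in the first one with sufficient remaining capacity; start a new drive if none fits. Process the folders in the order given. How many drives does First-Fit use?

5

Put 23 GB in drive 1; 41 GB remain.
Put 32 GB in drive 1; 9 GB remain.
Put 55 GB in drive 2; 9 GB remain.
Put 37 GB in drive 3; 27 GB remain.
Put 29 GB in drive 4; 35 GB remain.
Put 14 GB in drive 3; 13 GB remain.
Put 39 GB in drive 5; 25 GB remain.
Put 29 GB in drive 4; 6 GB remain.
Put 22 GB in drive 5; 3 GB remain.
Final drives: [23,32] [55] [37,14] [29,29] [39,22].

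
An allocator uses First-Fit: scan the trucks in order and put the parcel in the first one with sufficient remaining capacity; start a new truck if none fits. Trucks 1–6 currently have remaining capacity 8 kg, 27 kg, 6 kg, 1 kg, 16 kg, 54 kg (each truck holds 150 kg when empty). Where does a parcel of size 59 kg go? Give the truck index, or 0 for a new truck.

No truck has ≥ 59 kg free, so a new truck is opened.

0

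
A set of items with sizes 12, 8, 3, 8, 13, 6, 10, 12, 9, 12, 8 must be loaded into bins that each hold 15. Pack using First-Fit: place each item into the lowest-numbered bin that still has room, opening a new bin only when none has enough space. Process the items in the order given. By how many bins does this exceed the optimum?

First-Fit: [12,3] [8,6] [8] [13] [10] [12] [9] [12] [8] → 9 bins.
9 items exceed 7.5 (half the capacity), and no two of those can share a bin, so at least 9 bins are needed.
So 9 is already optimal.

0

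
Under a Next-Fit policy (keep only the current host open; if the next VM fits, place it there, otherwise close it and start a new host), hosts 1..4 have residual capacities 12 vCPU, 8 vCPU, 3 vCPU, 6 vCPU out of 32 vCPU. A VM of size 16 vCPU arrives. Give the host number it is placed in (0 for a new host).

Next-Fit only looks at host 4, which has 6 vCPU free.
16 vCPU does not fit, so a new host is opened.

0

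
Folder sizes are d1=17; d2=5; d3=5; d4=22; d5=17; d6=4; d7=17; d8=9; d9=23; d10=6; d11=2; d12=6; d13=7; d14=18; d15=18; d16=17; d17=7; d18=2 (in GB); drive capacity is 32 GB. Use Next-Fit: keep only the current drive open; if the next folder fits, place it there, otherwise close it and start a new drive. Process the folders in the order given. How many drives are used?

8

d1 (17 GB) → drive 1 (remaining 15 GB)
d2 (5 GB) → drive 1 (remaining 10 GB)
d3 (5 GB) → drive 1 (remaining 5 GB)
d4 (22 GB) → drive 2 (remaining 10 GB)
d5 (17 GB) → drive 3 (remaining 15 GB)
d6 (4 GB) → drive 3 (remaining 11 GB)
d7 (17 GB) → drive 4 (remaining 15 GB)
d8 (9 GB) → drive 4 (remaining 6 GB)
d9 (23 GB) → drive 5 (remaining 9 GB)
d10 (6 GB) → drive 5 (remaining 3 GB)
d11 (2 GB) → drive 5 (remaining 1 GB)
d12 (6 GB) → drive 6 (remaining 26 GB)
d13 (7 GB) → drive 6 (remaining 19 GB)
d14 (18 GB) → drive 6 (remaining 1 GB)
d15 (18 GB) → drive 7 (remaining 14 GB)
d16 (17 GB) → drive 8 (remaining 15 GB)
d17 (7 GB) → drive 8 (remaining 8 GB)
d18 (2 GB) → drive 8 (remaining 6 GB)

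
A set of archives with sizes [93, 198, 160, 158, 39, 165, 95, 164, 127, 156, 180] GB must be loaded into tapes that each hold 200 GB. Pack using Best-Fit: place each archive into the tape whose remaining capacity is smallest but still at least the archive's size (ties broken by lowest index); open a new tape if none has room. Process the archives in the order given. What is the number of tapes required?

Put 93 GB in tape 1; 107 GB remain.
Put 198 GB in tape 2; 2 GB remain.
Put 160 GB in tape 3; 40 GB remain.
Put 158 GB in tape 4; 42 GB remain.
Put 39 GB in tape 3; 1 GB remain.
Put 165 GB in tape 5; 35 GB remain.
Put 95 GB in tape 1; 12 GB remain.
Put 164 GB in tape 6; 36 GB remain.
Put 127 GB in tape 7; 73 GB remain.
Put 156 GB in tape 8; 44 GB remain.
Put 180 GB in tape 9; 20 GB remain.

9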